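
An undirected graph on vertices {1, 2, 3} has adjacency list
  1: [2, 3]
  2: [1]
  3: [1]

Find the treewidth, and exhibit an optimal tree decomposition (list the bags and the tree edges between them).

Every bag has size at most 2, so the width is 2 − 1 = 1 and tw(G) ≤ 1. G has an edge, so its treewidth is at least 1. The upper and lower bounds meet at 1, so that is the treewidth.

Treewidth 1.
One optimal decomposition is:
Bags: B1 = {1, 2}  B2 = {1, 3}
Tree: B1–B2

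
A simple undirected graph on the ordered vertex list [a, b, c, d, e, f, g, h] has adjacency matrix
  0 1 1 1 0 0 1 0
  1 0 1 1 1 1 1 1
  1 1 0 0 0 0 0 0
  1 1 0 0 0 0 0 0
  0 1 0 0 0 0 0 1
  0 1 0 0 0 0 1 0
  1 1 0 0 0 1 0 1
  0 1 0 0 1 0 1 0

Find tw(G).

A width-2 tree decomposition is:
Bags: B1 = {a, b, g}  B2 = {b, g, h}  B3 = {a, b, d}  B4 = {a, b, c}  B5 = {b, e, h}  B6 = {b, f, g}
Tree: B1–B2, B1–B3, B1–B4, B2–B5, B2–B6
Every bag has size at most 3, so the width is 3 − 1 = 2 and tw(G) ≤ 2. On the other hand G contains the 3-clique {a, b, d}. A clique must lie in a single bag of any decomposition, so no decomposition can have width below 2. Therefore the treewidth is 2.

2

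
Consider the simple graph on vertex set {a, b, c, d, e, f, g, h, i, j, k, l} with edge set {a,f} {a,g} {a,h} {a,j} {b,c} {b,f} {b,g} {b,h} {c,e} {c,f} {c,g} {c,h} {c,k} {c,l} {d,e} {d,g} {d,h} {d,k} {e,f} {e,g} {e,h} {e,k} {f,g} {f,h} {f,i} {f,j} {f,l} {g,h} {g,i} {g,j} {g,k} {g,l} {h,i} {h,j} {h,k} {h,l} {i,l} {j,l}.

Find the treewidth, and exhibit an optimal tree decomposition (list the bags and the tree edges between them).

The largest bag has 5 vertices, giving width 4; this decomposition certifies tw(G) ≤ 4. For the lower bound, the 5 vertices {d, e, g, h, k} are pairwise adjacent, and any tree decomposition puts a clique entirely inside one bag — forcing width ≥ 4. Combining the bounds, tw(G) = 4.

Treewidth 4.
Bags: B1 = {f, g, h, j, l}  B2 = {f, g, h, i, l}  B3 = {c, f, g, h, l}  B4 = {c, e, f, g, h}  B5 = {a, f, g, h, j}  B6 = {c, e, g, h, k}  B7 = {d, e, g, h, k}  B8 = {b, c, f, g, h}
Tree: B1–B2, B2–B3, B3–B4, B1–B5, B4–B6, B6–B7, B3–B8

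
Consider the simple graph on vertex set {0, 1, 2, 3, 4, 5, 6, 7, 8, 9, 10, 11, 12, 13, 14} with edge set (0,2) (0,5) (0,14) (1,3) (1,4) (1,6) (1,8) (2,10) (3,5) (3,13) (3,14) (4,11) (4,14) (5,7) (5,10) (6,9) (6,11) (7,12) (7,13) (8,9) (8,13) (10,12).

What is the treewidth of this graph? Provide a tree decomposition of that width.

Every bag has size at most 4, so the width is 4 − 1 = 3 and tw(G) ≤ 3. For the lower bound: the 4 vertex sets {2,10,12}, {7}, {5}, {0,3,13,14} are disjoint, each induces a connected subgraph, and every pair is joined by at least one edge of G. Contracting each set to a single vertex therefore yields K_{4} as a minor, and since treewidth is minor-monotone, tw(G) ≥ tw(K_{4}) = 3. Therefore the treewidth is 3.

Treewidth 3.
One optimal decomposition is:
Bags: B1 = {2, 7, 10, 12}  B2 = {2, 5, 7, 10}  B3 = {0, 2, 5, 7}  B4 = {0, 5, 7, 13}  B5 = {0, 3, 5, 13}  B6 = {0, 3, 13, 14}  B7 = {3, 8, 13, 14}  B8 = {1, 3, 8, 14}  B9 = {1, 4, 8, 14}  B10 = {1, 4, 8, 9}  B11 = {1, 4, 6, 9}  B12 = {4, 6, 9, 11}
Tree: B1–B2, B2–B3, B3–B4, B4–B5, B5–B6, B6–B7, B7–B8, B8–B9, B9–B10, B10–B11, B11–B12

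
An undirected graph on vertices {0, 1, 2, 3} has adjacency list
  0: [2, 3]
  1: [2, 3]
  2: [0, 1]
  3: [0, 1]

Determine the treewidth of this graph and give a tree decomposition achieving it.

Each bag holds 3 vertices, so the decomposition has width 2, which upper-bounds the treewidth. The edges 1–2–0–3–1 form a cycle, so G is not a tree and its treewidth is at least 2. The upper and lower bounds meet at 2, so that is the treewidth.

Treewidth 2.
One optimal decomposition is:
Bags: B1 = {0, 1, 2}  B2 = {0, 1, 3}
Tree: B1–B2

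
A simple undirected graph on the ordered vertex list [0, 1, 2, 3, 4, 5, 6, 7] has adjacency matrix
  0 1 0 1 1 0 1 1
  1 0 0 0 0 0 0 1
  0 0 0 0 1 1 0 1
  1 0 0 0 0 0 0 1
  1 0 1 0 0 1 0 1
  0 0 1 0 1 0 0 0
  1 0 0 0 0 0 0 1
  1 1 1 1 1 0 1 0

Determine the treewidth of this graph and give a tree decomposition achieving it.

Treewidth 2.
Bags: B1 = {0, 4, 7}  B2 = {0, 1, 7}  B3 = {2, 4, 7}  B4 = {0, 6, 7}  B5 = {0, 3, 7}  B6 = {2, 4, 5}
Tree: B1–B2, B1–B3, B2–B4, B2–B5, B3–B6

Every bag has size at most 3, so the width is 3 − 1 = 2 and tw(G) ≤ 2. On the other hand G contains the 3-clique {2, 4, 5}. A clique must lie in a single bag of any decomposition, so no decomposition can have width below 2. The upper and lower bounds meet at 2, so that is the treewidth.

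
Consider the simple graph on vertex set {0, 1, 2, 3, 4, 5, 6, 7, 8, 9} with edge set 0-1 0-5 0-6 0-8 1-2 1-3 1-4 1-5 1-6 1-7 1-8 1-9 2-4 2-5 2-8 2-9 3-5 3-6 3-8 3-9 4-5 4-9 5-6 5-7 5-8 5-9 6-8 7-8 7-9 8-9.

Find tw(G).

4

A width-4 tree decomposition is:
Bags: B1 = {1, 2, 5, 8, 9}  B2 = {1, 3, 5, 8, 9}  B3 = {1, 3, 5, 6, 8}  B4 = {0, 1, 5, 6, 8}  B5 = {1, 5, 7, 8, 9}  B6 = {1, 2, 4, 5, 9}
Tree: B1–B2, B2–B3, B3–B4, B1–B5, B1–B6
The largest bag has 5 vertices, giving width 4; this decomposition certifies tw(G) ≤ 4. For the lower bound, the 5 vertices {0, 1, 5, 6, 8} are pairwise adjacent, and any tree decomposition puts a clique entirely inside one bag — forcing width ≥ 4. Combining the bounds, tw(G) = 4.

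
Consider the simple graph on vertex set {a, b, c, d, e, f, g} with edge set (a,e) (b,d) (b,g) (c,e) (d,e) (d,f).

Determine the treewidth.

1

A width-1 tree decomposition is:
Bags: B1 = {d, f}  B2 = {d, e}  B3 = {c, e}  B4 = {a, e}  B5 = {b, d}  B6 = {b, g}
Tree: B1–B2, B2–B3, B2–B4, B2–B5, B5–B6
Every bag has size at most 2, so the width is 2 − 1 = 1 and tw(G) ≤ 1. Any graph with an edge has treewidth ≥ 1, and G has the edge d–f. Combining the bounds, tw(G) = 1.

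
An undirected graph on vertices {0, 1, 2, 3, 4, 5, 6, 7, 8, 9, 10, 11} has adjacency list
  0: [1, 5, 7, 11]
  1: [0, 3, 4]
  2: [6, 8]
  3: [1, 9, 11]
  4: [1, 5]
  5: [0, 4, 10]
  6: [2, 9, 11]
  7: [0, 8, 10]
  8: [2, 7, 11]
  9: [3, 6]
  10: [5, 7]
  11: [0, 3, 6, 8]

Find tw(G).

3

A width-3 tree decomposition is:
Bags: B1 = {1, 4, 5, 10}  B2 = {0, 1, 5, 10}  B3 = {0, 1, 7, 10}  B4 = {0, 1, 3, 7}  B5 = {0, 3, 7, 11}  B6 = {3, 7, 8, 11}  B7 = {3, 8, 9, 11}  B8 = {6, 8, 9, 11}  B9 = {2, 6, 8, 9}
Tree: B1–B2, B2–B3, B3–B4, B4–B5, B5–B6, B6–B7, B7–B8, B8–B9
Every bag has size at most 4, so the width is 4 − 1 = 3 and tw(G) ≤ 3. For the lower bound: the 4 vertex sets {4,5,10}, {1}, {0}, {3,7,8,11} are disjoint, each induces a connected subgraph, and every pair is joined by at least one edge of G. Contracting each set to a single vertex therefore yields K_{4} as a minor, and since treewidth is minor-monotone, tw(G) ≥ tw(K_{4}) = 3. Hence tw(G) = 3 exactly.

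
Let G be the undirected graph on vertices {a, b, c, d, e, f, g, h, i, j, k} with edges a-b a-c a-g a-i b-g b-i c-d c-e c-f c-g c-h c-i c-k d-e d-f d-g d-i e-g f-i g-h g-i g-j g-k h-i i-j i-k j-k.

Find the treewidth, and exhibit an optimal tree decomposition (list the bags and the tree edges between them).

The largest bag has 4 vertices, giving width 3; this decomposition certifies tw(G) ≤ 3. On the other hand G contains the 4-clique {c, d, e, g}. A clique must lie in a single bag of any decomposition, so no decomposition can have width below 3. Hence tw(G) = 3 exactly.

Treewidth 3.
One such decomposition:
Bags: B1 = {a, c, g, i}  B2 = {c, g, i, k}  B3 = {g, i, j, k}  B4 = {c, d, g, i}  B5 = {c, d, e, g}  B6 = {c, d, f, i}  B7 = {a, b, g, i}  B8 = {c, g, h, i}
Tree: B1–B2, B2–B3, B2–B4, B4–B5, B4–B6, B1–B7, B1–B8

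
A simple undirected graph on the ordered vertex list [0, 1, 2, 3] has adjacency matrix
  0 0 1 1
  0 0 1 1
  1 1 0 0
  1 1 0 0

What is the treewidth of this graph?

2

A width-2 tree decomposition is:
Bags: B1 = {0, 1, 2}  B2 = {0, 1, 3}
Tree: B1–B2
Every bag has size at most 3, so the width is 3 − 1 = 2 and tw(G) ≤ 2. The edges 0–2–1–3–0 form a cycle, so G is not a tree and its treewidth is at least 2. The upper and lower bounds meet at 2, so that is the treewidth.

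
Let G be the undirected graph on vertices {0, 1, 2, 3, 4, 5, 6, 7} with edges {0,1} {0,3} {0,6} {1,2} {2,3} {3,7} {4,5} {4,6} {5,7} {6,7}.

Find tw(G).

A width-2 tree decomposition is:
Bags: B1 = {4, 5, 7}  B2 = {4, 6, 7}  B3 = {3, 6, 7}  B4 = {0, 3, 6}  B5 = {0, 2, 3}  B6 = {0, 1, 2}
Tree: B1–B2, B2–B3, B3–B4, B4–B5, B5–B6
Every bag has size at most 3, so the width is 3 − 1 = 2 and tw(G) ≤ 2. For the lower bound, G contains the cycle 5–4–6–7–5, so G is not a forest; only forests have treewidth ≤ 1, hence tw(G) ≥ 2. Combining the bounds, tw(G) = 2.

2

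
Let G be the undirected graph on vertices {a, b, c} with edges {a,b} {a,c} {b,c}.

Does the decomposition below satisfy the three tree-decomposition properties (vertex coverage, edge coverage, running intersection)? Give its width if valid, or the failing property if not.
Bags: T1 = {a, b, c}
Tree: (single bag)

Yes; width 2.

Checking the three conditions: (i) the bags cover all of {a, b, c}; (ii) for each edge, some bag contains both endpoints; (iii) the bags containing any fixed vertex form a subtree. All hold, so the decomposition is valid with width 3 − 1 = 2.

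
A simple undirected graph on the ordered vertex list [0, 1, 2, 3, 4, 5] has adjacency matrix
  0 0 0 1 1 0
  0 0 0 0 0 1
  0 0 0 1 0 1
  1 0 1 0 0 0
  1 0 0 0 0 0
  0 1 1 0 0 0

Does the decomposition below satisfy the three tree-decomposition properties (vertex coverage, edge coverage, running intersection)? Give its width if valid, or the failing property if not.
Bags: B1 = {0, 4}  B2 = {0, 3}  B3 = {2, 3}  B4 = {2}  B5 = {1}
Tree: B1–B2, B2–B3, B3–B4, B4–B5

A tree decomposition must satisfy three properties: every vertex lies in some bag; for every edge, both endpoints lie together in some bag; and for every vertex, the bags containing it form a connected subtree. Here vertex 5 appears in no bag, so the decomposition is invalid.

No — vertex 5 appears in no bag.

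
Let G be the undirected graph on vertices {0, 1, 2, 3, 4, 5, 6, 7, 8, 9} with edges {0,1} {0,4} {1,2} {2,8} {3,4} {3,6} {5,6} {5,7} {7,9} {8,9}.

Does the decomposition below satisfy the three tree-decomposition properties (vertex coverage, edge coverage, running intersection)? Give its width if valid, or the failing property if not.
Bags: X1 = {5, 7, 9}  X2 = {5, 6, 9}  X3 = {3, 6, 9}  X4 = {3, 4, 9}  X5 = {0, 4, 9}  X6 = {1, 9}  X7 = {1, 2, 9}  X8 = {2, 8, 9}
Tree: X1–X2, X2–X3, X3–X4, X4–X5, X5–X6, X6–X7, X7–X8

A tree decomposition must satisfy three properties: every vertex lies in some bag; for every edge, both endpoints lie together in some bag; and for every vertex, the bags containing it form a connected subtree. Here edge (0,1) lies in no bag, so the decomposition is invalid.

No — edge (0,1) lies in no bag.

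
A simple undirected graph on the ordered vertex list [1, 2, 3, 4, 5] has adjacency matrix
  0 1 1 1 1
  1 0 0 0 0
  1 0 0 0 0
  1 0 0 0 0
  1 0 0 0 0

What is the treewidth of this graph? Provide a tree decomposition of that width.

Every bag has size at most 2, so the width is 2 − 1 = 1 and tw(G) ≤ 1. G has an edge, so its treewidth is at least 1. The upper and lower bounds meet at 1, so that is the treewidth.

Treewidth 1.
One such decomposition:
Bags: B1 = {1, 4}  B2 = {1, 5}  B3 = {1, 2}  B4 = {1, 3}
Tree: B1–B2, B2–B3, B1–B4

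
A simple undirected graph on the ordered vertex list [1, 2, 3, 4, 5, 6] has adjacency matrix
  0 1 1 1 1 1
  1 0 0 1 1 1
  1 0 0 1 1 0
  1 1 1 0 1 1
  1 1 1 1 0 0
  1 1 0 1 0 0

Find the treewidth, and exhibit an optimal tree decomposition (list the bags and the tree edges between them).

The largest bag has 4 vertices, giving width 3; this decomposition certifies tw(G) ≤ 3. Conversely, {1, 2, 4, 5} is a clique of size 4, and the vertices of any clique must share a bag in every tree decomposition; so some bag has ≥ 4 vertices and tw(G) ≥ 3. The upper and lower bounds meet at 3, so that is the treewidth.

Treewidth 3.
One such decomposition:
Bags: B1 = {1, 3, 4, 5}  B2 = {1, 2, 4, 5}  B3 = {1, 2, 4, 6}
Tree: B1–B2, B2–B3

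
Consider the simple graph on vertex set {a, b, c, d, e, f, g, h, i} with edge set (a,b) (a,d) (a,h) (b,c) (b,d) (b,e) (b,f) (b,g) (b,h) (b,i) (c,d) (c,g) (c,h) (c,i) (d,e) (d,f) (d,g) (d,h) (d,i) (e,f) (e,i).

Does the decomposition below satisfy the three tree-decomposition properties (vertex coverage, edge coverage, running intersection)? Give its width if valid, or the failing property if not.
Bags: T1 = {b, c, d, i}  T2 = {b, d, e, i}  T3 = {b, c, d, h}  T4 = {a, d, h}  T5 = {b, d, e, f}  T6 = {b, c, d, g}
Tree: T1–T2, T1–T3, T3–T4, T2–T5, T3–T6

A tree decomposition must satisfy three properties: every vertex lies in some bag; for every edge, both endpoints lie together in some bag; and for every vertex, the bags containing it form a connected subtree. Here edge (b,a) lies in no bag, so the decomposition is invalid.

No — edge (b,a) lies in no bag.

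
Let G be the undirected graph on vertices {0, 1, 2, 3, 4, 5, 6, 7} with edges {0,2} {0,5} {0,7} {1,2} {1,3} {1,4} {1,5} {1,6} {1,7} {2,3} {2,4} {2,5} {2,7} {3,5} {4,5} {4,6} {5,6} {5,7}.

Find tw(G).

3

A width-3 tree decomposition is:
Bags: B1 = {1, 2, 5, 7}  B2 = {1, 2, 4, 5}  B3 = {1, 4, 5, 6}  B4 = {1, 2, 3, 5}  B5 = {0, 2, 5, 7}
Tree: B1–B2, B2–B3, B2–B4, B1–B5
Every bag has size at most 4, so the width is 4 − 1 = 3 and tw(G) ≤ 3. For the lower bound, the 4 vertices {0, 2, 5, 7} are pairwise adjacent, and any tree decomposition puts a clique entirely inside one bag — forcing width ≥ 3. Combining the bounds, tw(G) = 3.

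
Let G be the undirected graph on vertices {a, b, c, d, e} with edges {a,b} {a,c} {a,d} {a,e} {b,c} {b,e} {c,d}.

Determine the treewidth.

A width-2 tree decomposition is:
Bags: B1 = {a, b, c}  B2 = {a, b, e}  B3 = {a, c, d}
Tree: B1–B2, B1–B3
The largest bag has 3 vertices, giving width 2; this decomposition certifies tw(G) ≤ 2. Conversely, {a, b, e} is a clique of size 3, and the vertices of any clique must share a bag in every tree decomposition; so some bag has ≥ 3 vertices and tw(G) ≥ 2. The upper and lower bounds meet at 2, so that is the treewidth.

2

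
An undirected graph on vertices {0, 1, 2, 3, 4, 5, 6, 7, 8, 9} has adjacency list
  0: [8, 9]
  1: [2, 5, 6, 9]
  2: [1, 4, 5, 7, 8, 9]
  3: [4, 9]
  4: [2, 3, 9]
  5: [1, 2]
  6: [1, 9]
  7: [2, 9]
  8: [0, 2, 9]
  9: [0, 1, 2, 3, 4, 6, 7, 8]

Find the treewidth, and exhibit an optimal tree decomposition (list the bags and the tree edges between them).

The largest bag has 3 vertices, giving width 2; this decomposition certifies tw(G) ≤ 2. Conversely, {0, 8, 9} is a clique of size 3, and the vertices of any clique must share a bag in every tree decomposition; so some bag has ≥ 3 vertices and tw(G) ≥ 2. Combining the bounds, tw(G) = 2.

Treewidth 2.
One optimal decomposition is:
Bags: B1 = {2, 4, 9}  B2 = {1, 2, 9}  B3 = {2, 8, 9}  B4 = {2, 7, 9}  B5 = {3, 4, 9}  B6 = {1, 6, 9}  B7 = {0, 8, 9}  B8 = {1, 2, 5}
Tree: B1–B2, B1–B3, B1–B4, B1–B5, B2–B6, B3–B7, B2–B8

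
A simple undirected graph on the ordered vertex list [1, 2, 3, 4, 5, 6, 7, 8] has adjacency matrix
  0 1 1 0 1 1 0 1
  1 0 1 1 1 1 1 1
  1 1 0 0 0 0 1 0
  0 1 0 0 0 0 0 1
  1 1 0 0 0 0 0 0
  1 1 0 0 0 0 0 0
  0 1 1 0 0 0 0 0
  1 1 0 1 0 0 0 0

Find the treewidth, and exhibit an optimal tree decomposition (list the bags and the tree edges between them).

The largest bag has 3 vertices, giving width 2; this decomposition certifies tw(G) ≤ 2. Conversely, {1, 2, 8} is a clique of size 3, and the vertices of any clique must share a bag in every tree decomposition; so some bag has ≥ 3 vertices and tw(G) ≥ 2. Hence tw(G) = 2 exactly.

Treewidth 2.
Bags: B1 = {2, 3, 7}  B2 = {1, 2, 3}  B3 = {1, 2, 8}  B4 = {1, 2, 5}  B5 = {1, 2, 6}  B6 = {2, 4, 8}
Tree: B1–B2, B2–B3, B3–B4, B3–B5, B3–B6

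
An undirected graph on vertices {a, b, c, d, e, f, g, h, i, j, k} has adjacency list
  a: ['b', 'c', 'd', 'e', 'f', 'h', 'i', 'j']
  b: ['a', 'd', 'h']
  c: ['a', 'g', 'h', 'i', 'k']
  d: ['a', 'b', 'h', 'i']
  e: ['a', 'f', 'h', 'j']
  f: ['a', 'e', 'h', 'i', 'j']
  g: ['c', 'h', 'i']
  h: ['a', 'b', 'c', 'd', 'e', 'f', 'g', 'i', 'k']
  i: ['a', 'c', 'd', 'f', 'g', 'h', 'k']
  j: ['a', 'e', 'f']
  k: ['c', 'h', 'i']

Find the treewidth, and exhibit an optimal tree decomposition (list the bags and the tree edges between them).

Every bag has size at most 4, so the width is 4 − 1 = 3 and tw(G) ≤ 3. For the lower bound, the 4 vertices {a, e, f, j} are pairwise adjacent, and any tree decomposition puts a clique entirely inside one bag — forcing width ≥ 3. Hence tw(G) = 3 exactly.

Treewidth 3.
Bags: B1 = {a, f, h, i}  B2 = {a, d, h, i}  B3 = {a, c, h, i}  B4 = {c, h, i, k}  B5 = {a, e, f, h}  B6 = {c, g, h, i}  B7 = {a, e, f, j}  B8 = {a, b, d, h}
Tree: B1–B2, B2–B3, B3–B4, B1–B5, B3–B6, B5–B7, B2–B8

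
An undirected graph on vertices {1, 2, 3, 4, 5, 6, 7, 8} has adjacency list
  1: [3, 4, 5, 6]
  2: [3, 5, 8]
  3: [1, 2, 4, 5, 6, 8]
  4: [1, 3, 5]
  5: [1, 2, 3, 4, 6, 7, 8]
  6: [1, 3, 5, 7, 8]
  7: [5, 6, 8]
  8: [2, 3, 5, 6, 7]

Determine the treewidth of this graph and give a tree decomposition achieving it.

Treewidth 3.
Bags: B1 = {3, 5, 6, 8}  B2 = {1, 3, 5, 6}  B3 = {2, 3, 5, 8}  B4 = {5, 6, 7, 8}  B5 = {1, 3, 4, 5}
Tree: B1–B2, B1–B3, B1–B4, B2–B5

Each bag holds 4 vertices, so the decomposition has width 3, which upper-bounds the treewidth. Conversely, {2, 3, 5, 8} is a clique of size 4, and the vertices of any clique must share a bag in every tree decomposition; so some bag has ≥ 4 vertices and tw(G) ≥ 3. Therefore the treewidth is 3.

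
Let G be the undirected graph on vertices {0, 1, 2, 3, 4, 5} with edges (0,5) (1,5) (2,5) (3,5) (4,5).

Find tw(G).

1

A width-1 tree decomposition is:
Bags: B1 = {0, 5}  B2 = {3, 5}  B3 = {4, 5}  B4 = {2, 5}  B5 = {1, 5}
Tree: B1–B2, B2–B3, B3–B4, B3–B5
Every bag has size at most 2, so the width is 2 − 1 = 1 and tw(G) ≤ 1. Since G has at least one edge (e.g. 5–0), it is not an edgeless graph, so tw(G) ≥ 1. The upper and lower bounds meet at 1, so that is the treewidth.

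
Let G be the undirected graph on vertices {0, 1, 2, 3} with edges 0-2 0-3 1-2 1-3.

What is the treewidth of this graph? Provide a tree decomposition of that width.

Treewidth 2.
One optimal decomposition is:
Bags: B1 = {0, 1, 2}  B2 = {0, 1, 3}
Tree: B1–B2

Each bag holds 3 vertices, so the decomposition has width 2, which upper-bounds the treewidth. For the lower bound, G contains the cycle 0–2–1–3–0, so G is not a forest; only forests have treewidth ≤ 1, hence tw(G) ≥ 2. The upper and lower bounds meet at 2, so that is the treewidth.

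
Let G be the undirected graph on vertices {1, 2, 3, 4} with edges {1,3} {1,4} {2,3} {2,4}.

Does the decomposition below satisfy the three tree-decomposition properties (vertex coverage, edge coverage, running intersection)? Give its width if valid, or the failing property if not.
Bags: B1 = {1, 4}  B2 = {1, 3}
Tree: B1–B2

No — vertex 2 appears in no bag.

A tree decomposition must satisfy three properties: every vertex lies in some bag; for every edge, both endpoints lie together in some bag; and for every vertex, the bags containing it form a connected subtree. Here vertex 2 appears in no bag, so the decomposition is invalid.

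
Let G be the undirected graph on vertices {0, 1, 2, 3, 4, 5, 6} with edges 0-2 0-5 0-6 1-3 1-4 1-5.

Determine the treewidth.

A width-1 tree decomposition is:
Bags: B1 = {0, 5}  B2 = {1, 5}  B3 = {1, 4}  B4 = {1, 3}  B5 = {0, 2}  B6 = {0, 6}
Tree: B1–B2, B2–B3, B2–B4, B1–B5, B1–B6
The largest bag has 2 vertices, giving width 1; this decomposition certifies tw(G) ≤ 1. Since G has at least one edge (e.g. 5–0), it is not an edgeless graph, so tw(G) ≥ 1. Combining the bounds, tw(G) = 1.

1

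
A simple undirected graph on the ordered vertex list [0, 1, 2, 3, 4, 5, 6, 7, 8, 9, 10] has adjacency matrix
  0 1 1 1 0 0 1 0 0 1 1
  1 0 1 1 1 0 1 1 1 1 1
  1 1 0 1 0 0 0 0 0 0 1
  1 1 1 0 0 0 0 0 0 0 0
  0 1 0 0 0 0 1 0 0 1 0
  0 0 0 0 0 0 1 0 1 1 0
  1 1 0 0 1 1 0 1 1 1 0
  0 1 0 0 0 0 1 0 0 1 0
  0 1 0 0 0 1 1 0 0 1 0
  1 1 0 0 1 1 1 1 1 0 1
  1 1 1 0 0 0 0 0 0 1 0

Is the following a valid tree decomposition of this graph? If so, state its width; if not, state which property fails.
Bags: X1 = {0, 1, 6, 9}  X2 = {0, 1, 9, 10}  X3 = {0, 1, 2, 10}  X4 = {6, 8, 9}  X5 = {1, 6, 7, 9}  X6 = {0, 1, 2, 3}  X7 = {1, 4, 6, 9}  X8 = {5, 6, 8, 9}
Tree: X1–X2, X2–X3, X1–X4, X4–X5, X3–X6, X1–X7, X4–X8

A tree decomposition must satisfy three properties: every vertex lies in some bag; for every edge, both endpoints lie together in some bag; and for every vertex, the bags containing it form a connected subtree. Here edge (1,8) lies in no bag, so the decomposition is invalid.

No — edge (1,8) lies in no bag.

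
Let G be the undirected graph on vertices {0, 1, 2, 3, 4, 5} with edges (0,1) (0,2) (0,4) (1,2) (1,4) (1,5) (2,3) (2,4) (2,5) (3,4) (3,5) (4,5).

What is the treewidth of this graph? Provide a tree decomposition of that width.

Every bag has size at most 4, so the width is 4 − 1 = 3 and tw(G) ≤ 3. For the lower bound, the 4 vertices {0, 1, 2, 4} are pairwise adjacent, and any tree decomposition puts a clique entirely inside one bag — forcing width ≥ 3. Therefore the treewidth is 3.

Treewidth 3.
One optimal decomposition is:
Bags: B1 = {1, 2, 4, 5}  B2 = {0, 1, 2, 4}  B3 = {2, 3, 4, 5}
Tree: B1–B2, B1–B3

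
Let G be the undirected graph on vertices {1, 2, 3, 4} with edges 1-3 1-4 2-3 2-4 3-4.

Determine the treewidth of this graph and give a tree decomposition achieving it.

Each bag holds 3 vertices, so the decomposition has width 2, which upper-bounds the treewidth. On the other hand G contains the 3-clique {1, 3, 4}. A clique must lie in a single bag of any decomposition, so no decomposition can have width below 2. Hence tw(G) = 2 exactly.

Treewidth 2.
One such decomposition:
Bags: B1 = {1, 3, 4}  B2 = {2, 3, 4}
Tree: B1–B2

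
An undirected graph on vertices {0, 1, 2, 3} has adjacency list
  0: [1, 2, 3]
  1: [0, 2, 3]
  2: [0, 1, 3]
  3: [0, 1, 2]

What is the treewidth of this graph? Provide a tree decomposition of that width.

Treewidth 3.
One optimal decomposition is:
Bags: B1 = {0, 1, 2, 3}
Tree: (single bag)

With just one bag of size 4, the width is 4 − 1 = 3, so tw(G) ≤ 3. For the lower bound, the 4 vertices {0, 1, 2, 3} are pairwise adjacent, and any tree decomposition puts a clique entirely inside one bag — forcing width ≥ 3. Hence tw(G) = 3 exactly.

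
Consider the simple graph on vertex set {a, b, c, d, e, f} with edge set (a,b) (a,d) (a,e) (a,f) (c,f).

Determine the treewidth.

A width-1 tree decomposition is:
Bags: B1 = {a, b}  B2 = {a, d}  B3 = {a, f}  B4 = {c, f}  B5 = {a, e}
Tree: B1–B2, B1–B3, B3–B4, B3–B5
Each bag holds 2 vertices, so the decomposition has width 1, which upper-bounds the treewidth. Since G has at least one edge (e.g. b–a), it is not an edgeless graph, so tw(G) ≥ 1. The upper and lower bounds meet at 1, so that is the treewidth.

1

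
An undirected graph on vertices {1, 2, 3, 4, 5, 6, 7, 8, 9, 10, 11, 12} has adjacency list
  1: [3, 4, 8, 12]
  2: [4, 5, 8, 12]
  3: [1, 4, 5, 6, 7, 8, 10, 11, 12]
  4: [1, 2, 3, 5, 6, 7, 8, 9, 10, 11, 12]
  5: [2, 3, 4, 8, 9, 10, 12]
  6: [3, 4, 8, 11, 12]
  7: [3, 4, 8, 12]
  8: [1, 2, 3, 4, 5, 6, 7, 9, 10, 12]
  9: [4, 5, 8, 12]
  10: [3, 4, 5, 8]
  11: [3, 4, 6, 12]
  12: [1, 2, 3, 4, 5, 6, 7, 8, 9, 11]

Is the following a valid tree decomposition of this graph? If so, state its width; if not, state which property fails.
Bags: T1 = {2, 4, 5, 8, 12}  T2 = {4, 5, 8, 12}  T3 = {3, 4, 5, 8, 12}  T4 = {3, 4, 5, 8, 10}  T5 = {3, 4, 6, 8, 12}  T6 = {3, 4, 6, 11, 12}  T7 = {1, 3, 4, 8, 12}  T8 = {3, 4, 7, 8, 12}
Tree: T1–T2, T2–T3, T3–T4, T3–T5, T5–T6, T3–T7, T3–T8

A tree decomposition must satisfy three properties: every vertex lies in some bag; for every edge, both endpoints lie together in some bag; and for every vertex, the bags containing it form a connected subtree. Here vertex 9 appears in no bag, so the decomposition is invalid.

No — vertex 9 appears in no bag.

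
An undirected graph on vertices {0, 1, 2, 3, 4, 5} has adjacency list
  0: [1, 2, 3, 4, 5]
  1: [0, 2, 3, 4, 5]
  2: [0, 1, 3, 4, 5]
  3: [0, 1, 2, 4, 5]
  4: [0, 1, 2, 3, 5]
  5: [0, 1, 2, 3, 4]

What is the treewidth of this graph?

A width-5 tree decomposition is:
Bags: B1 = {0, 1, 2, 3, 4, 5}
Tree: (single bag)
With just one bag of size 6, the width is 6 − 1 = 5, so tw(G) ≤ 5. Conversely, {0, 1, 2, 3, 4, 5} is a clique of size 6, and the vertices of any clique must share a bag in every tree decomposition; so some bag has ≥ 6 vertices and tw(G) ≥ 5. The upper and lower bounds meet at 5, so that is the treewidth.

5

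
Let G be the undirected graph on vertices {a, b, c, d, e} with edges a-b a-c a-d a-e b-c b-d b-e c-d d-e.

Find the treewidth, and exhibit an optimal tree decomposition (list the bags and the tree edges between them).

Treewidth 3.
One optimal decomposition is:
Bags: B1 = {a, b, d, e}  B2 = {a, b, c, d}
Tree: B1–B2

Each bag holds 4 vertices, so the decomposition has width 3, which upper-bounds the treewidth. Conversely, {a, b, d, e} is a clique of size 4, and the vertices of any clique must share a bag in every tree decomposition; so some bag has ≥ 4 vertices and tw(G) ≥ 3. The upper and lower bounds meet at 3, so that is the treewidth.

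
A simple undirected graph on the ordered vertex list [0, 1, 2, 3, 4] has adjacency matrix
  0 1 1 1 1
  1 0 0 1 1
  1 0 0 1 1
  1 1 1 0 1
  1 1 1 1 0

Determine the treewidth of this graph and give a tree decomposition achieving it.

Treewidth 3.
One optimal decomposition is:
Bags: B1 = {0, 2, 3, 4}  B2 = {0, 1, 3, 4}
Tree: B1–B2

Every bag has size at most 4, so the width is 4 − 1 = 3 and tw(G) ≤ 3. Conversely, {0, 1, 3, 4} is a clique of size 4, and the vertices of any clique must share a bag in every tree decomposition; so some bag has ≥ 4 vertices and tw(G) ≥ 3. Therefore the treewidth is 3.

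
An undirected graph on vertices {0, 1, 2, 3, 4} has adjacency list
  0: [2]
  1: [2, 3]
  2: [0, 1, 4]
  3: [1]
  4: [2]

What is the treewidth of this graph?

1

A width-1 tree decomposition is:
Bags: B1 = {1, 3}  B2 = {1, 2}  B3 = {0, 2}  B4 = {2, 4}
Tree: B1–B2, B2–B3, B3–B4
The largest bag has 2 vertices, giving width 1; this decomposition certifies tw(G) ≤ 1. G has an edge, so its treewidth is at least 1. Therefore the treewidth is 1.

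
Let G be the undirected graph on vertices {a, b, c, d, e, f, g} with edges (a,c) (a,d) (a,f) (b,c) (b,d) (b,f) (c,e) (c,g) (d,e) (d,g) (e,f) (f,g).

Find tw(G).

3

A width-3 tree decomposition is:
Bags: B1 = {a, c, d, f}  B2 = {c, d, e, f}  B3 = {c, d, f, g}  B4 = {b, c, d, f}
Tree: B1–B2, B2–B3, B3–B4
Each bag holds 4 vertices, so the decomposition has width 3, which upper-bounds the treewidth. For the lower bound: the 4 vertex sets {a,c}, {d,e}, {f}, {g} are disjoint, each induces a connected subgraph, and every pair is joined by at least one edge of G. Contracting each set to a single vertex therefore yields K_{4} as a minor, and since treewidth is minor-monotone, tw(G) ≥ tw(K_{4}) = 3. Therefore the treewidth is 3.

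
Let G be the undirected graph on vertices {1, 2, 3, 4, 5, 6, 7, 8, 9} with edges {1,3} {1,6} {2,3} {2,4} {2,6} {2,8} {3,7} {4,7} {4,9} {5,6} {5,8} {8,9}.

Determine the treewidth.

3

A width-3 tree decomposition is:
Bags: B1 = {4, 5, 8, 9}  B2 = {2, 4, 5, 8}  B3 = {2, 4, 5, 6}  B4 = {2, 4, 6, 7}  B5 = {2, 3, 6, 7}  B6 = {1, 3, 6, 7}
Tree: B1–B2, B2–B3, B3–B4, B4–B5, B5–B6
Each bag holds 4 vertices, so the decomposition has width 3, which upper-bounds the treewidth. For the lower bound: the 4 vertex sets {5,8,9}, {4}, {2}, {1,3,6,7} are disjoint, each induces a connected subgraph, and every pair is joined by at least one edge of G. Contracting each set to a single vertex therefore yields K_{4} as a minor, and since treewidth is minor-monotone, tw(G) ≥ tw(K_{4}) = 3. Combining the bounds, tw(G) = 3.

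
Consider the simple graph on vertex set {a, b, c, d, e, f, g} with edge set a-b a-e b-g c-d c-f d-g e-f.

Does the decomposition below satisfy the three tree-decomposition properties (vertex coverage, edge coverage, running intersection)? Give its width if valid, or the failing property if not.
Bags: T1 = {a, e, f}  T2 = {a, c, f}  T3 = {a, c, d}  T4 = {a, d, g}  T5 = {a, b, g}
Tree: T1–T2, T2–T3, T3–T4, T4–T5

Every vertex of G appears in some bag (union = {a, b, c, d, e, f, g}); every edge is covered by a bag; and for each vertex v the set of bags containing v is connected in the bag tree. The decomposition is therefore valid. The largest bag has 3 vertices, so the width is 2.

Yes; width 2.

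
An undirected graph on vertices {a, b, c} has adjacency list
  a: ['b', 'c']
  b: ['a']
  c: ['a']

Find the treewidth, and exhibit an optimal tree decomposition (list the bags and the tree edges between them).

The largest bag has 2 vertices, giving width 1; this decomposition certifies tw(G) ≤ 1. G has an edge, so its treewidth is at least 1. Hence tw(G) = 1 exactly.

Treewidth 1.
One such decomposition:
Bags: B1 = {a, b}  B2 = {a, c}
Tree: B1–B2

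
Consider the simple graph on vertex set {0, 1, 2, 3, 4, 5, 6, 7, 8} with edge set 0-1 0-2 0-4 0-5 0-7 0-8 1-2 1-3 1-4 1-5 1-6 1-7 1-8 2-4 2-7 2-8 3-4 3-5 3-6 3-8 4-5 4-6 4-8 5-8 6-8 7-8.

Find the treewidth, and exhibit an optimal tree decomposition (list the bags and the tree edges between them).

Treewidth 4.
One such decomposition:
Bags: B1 = {0, 1, 2, 4, 8}  B2 = {0, 1, 4, 5, 8}  B3 = {0, 1, 2, 7, 8}  B4 = {1, 3, 4, 5, 8}  B5 = {1, 3, 4, 6, 8}
Tree: B1–B2, B1–B3, B2–B4, B4–B5

Each bag holds 5 vertices, so the decomposition has width 4, which upper-bounds the treewidth. On the other hand G contains the 5-clique {0, 1, 2, 4, 8}. A clique must lie in a single bag of any decomposition, so no decomposition can have width below 4. The upper and lower bounds meet at 4, so that is the treewidth.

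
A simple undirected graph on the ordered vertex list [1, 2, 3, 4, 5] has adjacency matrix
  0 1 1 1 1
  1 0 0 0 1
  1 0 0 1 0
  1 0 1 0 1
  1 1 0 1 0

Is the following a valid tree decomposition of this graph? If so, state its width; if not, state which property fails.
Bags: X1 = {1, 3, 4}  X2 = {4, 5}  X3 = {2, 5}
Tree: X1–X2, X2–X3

A tree decomposition must satisfy three properties: every vertex lies in some bag; for every edge, both endpoints lie together in some bag; and for every vertex, the bags containing it form a connected subtree. Here edge (1,5) lies in no bag, so the decomposition is invalid.

No — edge (1,5) lies in no bag.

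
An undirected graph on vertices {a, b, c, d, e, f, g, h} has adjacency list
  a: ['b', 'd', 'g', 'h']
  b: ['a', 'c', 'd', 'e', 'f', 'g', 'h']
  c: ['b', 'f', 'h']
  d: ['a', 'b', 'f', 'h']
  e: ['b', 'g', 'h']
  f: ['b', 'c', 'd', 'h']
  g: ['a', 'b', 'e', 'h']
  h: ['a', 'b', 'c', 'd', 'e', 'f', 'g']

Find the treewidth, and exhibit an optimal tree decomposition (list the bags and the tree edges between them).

The largest bag has 4 vertices, giving width 3; this decomposition certifies tw(G) ≤ 3. For the lower bound, the 4 vertices {a, b, d, h} are pairwise adjacent, and any tree decomposition puts a clique entirely inside one bag — forcing width ≥ 3. Combining the bounds, tw(G) = 3.

Treewidth 3.
One optimal decomposition is:
Bags: B1 = {a, b, g, h}  B2 = {b, e, g, h}  B3 = {a, b, d, h}  B4 = {b, d, f, h}  B5 = {b, c, f, h}
Tree: B1–B2, B1–B3, B3–B4, B4–B5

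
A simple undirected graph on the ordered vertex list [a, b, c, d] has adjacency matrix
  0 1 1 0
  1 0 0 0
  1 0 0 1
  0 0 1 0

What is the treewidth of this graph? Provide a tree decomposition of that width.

The largest bag has 2 vertices, giving width 1; this decomposition certifies tw(G) ≤ 1. Any graph with an edge has treewidth ≥ 1, and G has the edge b–a. The upper and lower bounds meet at 1, so that is the treewidth.

Treewidth 1.
One such decomposition:
Bags: B1 = {a, b}  B2 = {a, c}  B3 = {c, d}
Tree: B1–B2, B2–B3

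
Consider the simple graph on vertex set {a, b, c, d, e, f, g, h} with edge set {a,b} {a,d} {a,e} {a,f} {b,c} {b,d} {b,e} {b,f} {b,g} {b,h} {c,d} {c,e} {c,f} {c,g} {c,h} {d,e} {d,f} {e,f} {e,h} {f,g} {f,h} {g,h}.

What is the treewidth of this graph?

A width-4 tree decomposition is:
Bags: B1 = {b, c, f, g, h}  B2 = {b, c, e, f, h}  B3 = {b, c, d, e, f}  B4 = {a, b, d, e, f}
Tree: B1–B2, B2–B3, B3–B4
Every bag has size at most 5, so the width is 5 − 1 = 4 and tw(G) ≤ 4. On the other hand G contains the 5-clique {b, c, d, e, f}. A clique must lie in a single bag of any decomposition, so no decomposition can have width below 4. Therefore the treewidth is 4.

4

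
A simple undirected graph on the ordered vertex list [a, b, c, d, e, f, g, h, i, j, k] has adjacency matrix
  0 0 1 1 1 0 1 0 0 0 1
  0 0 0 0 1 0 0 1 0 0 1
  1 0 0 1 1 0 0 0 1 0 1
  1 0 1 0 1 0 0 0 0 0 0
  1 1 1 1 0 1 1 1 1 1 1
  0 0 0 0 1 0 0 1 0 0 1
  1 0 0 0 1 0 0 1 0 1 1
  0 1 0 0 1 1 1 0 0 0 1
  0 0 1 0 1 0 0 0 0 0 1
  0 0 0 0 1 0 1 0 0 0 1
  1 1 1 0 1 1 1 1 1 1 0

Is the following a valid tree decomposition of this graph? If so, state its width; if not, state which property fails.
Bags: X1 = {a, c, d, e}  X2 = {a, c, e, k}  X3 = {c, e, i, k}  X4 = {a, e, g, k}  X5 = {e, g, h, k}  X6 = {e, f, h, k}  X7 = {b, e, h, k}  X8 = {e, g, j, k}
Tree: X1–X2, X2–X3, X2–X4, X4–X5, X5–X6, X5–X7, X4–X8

Every vertex of G appears in some bag (union = {a, b, c, d, e, f, g, h, i, j, k}); every edge is covered by a bag; and for each vertex v the set of bags containing v is connected in the bag tree. The decomposition is therefore valid. The largest bag has 4 vertices, so the width is 3.

Yes; width 3.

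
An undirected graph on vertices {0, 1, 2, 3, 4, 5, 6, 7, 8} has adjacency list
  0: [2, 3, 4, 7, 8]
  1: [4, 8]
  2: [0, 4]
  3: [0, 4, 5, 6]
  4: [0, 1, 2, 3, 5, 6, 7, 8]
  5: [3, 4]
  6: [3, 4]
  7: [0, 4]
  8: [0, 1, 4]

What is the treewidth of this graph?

A width-2 tree decomposition is:
Bags: B1 = {0, 4, 8}  B2 = {0, 3, 4}  B3 = {3, 4, 5}  B4 = {3, 4, 6}  B5 = {0, 2, 4}  B6 = {0, 4, 7}  B7 = {1, 4, 8}
Tree: B1–B2, B2–B3, B3–B4, B1–B5, B1–B6, B1–B7
Every bag has size at most 3, so the width is 3 − 1 = 2 and tw(G) ≤ 2. Conversely, {0, 4, 8} is a clique of size 3, and the vertices of any clique must share a bag in every tree decomposition; so some bag has ≥ 3 vertices and tw(G) ≥ 2. The upper and lower bounds meet at 2, so that is the treewidth.

2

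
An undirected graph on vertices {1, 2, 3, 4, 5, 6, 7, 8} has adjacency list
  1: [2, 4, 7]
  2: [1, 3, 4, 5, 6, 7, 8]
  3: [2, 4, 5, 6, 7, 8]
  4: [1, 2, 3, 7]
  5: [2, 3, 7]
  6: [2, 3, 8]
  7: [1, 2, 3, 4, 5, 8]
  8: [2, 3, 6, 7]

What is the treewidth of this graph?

3

A width-3 tree decomposition is:
Bags: B1 = {2, 3, 5, 7}  B2 = {2, 3, 4, 7}  B3 = {2, 3, 7, 8}  B4 = {2, 3, 6, 8}  B5 = {1, 2, 4, 7}
Tree: B1–B2, B2–B3, B3–B4, B2–B5
Every bag has size at most 4, so the width is 4 − 1 = 3 and tw(G) ≤ 3. Conversely, {1, 2, 4, 7} is a clique of size 4, and the vertices of any clique must share a bag in every tree decomposition; so some bag has ≥ 4 vertices and tw(G) ≥ 3. Hence tw(G) = 3 exactly.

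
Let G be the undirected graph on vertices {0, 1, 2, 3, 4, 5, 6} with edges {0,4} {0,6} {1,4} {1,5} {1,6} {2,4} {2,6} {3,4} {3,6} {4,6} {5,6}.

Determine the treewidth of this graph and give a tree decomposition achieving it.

Treewidth 2.
Bags: B1 = {1, 4, 6}  B2 = {0, 4, 6}  B3 = {2, 4, 6}  B4 = {1, 5, 6}  B5 = {3, 4, 6}
Tree: B1–B2, B1–B3, B1–B4, B1–B5

Each bag holds 3 vertices, so the decomposition has width 2, which upper-bounds the treewidth. On the other hand G contains the 3-clique {0, 4, 6}. A clique must lie in a single bag of any decomposition, so no decomposition can have width below 2. Combining the bounds, tw(G) = 2.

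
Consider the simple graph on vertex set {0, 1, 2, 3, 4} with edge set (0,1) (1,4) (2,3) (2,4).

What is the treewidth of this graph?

1

A width-1 tree decomposition is:
Bags: B1 = {0, 1}  B2 = {1, 4}  B3 = {2, 4}  B4 = {2, 3}
Tree: B1–B2, B2–B3, B3–B4
Each bag holds 2 vertices, so the decomposition has width 1, which upper-bounds the treewidth. Any graph with an edge has treewidth ≥ 1, and G has the edge 0–1. Therefore the treewidth is 1.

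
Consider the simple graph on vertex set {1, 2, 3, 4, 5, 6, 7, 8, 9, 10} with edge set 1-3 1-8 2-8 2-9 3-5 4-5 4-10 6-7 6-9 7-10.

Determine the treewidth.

A width-2 tree decomposition is:
Bags: B1 = {6, 7, 9}  B2 = {2, 7, 9}  B3 = {2, 7, 8}  B4 = {1, 7, 8}  B5 = {1, 3, 7}  B6 = {3, 5, 7}  B7 = {4, 5, 7}  B8 = {4, 7, 10}
Tree: B1–B2, B2–B3, B3–B4, B4–B5, B5–B6, B6–B7, B7–B8
Each bag holds 3 vertices, so the decomposition has width 2, which upper-bounds the treewidth. Since 7–6–9–2–8–1–3–5–4–10–7 is a cycle in G, G is not acyclic. Forests are exactly the graphs of treewidth ≤ 1, so tw(G) ≥ 2. The upper and lower bounds meet at 2, so that is the treewidth.

2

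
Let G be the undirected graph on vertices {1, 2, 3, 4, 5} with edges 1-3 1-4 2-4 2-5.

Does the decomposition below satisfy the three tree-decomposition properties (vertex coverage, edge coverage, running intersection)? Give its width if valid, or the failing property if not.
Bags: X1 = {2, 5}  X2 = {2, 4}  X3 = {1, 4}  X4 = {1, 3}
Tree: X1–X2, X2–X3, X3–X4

Every vertex of G appears in some bag (union = {1, 2, 3, 4, 5}); every edge is covered by a bag; and for each vertex v the set of bags containing v is connected in the bag tree. The decomposition is therefore valid. The largest bag has 2 vertices, so the width is 1.

Yes; width 1.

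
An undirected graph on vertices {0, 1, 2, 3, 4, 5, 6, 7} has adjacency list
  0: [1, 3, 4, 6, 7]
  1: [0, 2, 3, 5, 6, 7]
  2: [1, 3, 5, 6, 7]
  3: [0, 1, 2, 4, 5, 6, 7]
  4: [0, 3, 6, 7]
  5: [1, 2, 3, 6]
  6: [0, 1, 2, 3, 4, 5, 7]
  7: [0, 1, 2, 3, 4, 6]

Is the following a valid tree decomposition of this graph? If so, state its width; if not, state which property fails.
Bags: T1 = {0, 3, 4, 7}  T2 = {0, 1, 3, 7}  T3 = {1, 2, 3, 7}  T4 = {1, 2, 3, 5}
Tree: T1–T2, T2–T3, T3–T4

No — vertex 6 appears in no bag.

A tree decomposition must satisfy three properties: every vertex lies in some bag; for every edge, both endpoints lie together in some bag; and for every vertex, the bags containing it form a connected subtree. Here vertex 6 appears in no bag, so the decomposition is invalid.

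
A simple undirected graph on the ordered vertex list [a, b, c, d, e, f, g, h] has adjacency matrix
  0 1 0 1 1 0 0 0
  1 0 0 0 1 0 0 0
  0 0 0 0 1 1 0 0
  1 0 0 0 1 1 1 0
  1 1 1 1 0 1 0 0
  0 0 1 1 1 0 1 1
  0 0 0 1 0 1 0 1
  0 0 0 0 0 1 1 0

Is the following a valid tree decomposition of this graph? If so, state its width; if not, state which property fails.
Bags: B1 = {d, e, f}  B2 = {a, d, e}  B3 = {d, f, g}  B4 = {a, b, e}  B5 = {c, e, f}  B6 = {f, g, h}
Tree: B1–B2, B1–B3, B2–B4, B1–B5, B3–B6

Every vertex of G appears in some bag (union = {a, b, c, d, e, f, g, h}); every edge is covered by a bag; and for each vertex v the set of bags containing v is connected in the bag tree. The decomposition is therefore valid. The largest bag has 3 vertices, so the width is 2.

Yes; width 2.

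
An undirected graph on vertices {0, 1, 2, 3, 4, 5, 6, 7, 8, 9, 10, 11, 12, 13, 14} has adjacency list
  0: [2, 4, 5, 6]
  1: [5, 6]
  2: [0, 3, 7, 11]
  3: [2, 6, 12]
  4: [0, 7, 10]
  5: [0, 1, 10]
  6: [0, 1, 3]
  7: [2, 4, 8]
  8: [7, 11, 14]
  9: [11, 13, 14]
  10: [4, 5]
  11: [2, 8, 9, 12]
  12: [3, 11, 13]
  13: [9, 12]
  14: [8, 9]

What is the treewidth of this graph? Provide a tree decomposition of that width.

Treewidth 3.
Bags: B1 = {8, 9, 13, 14}  B2 = {8, 9, 11, 13}  B3 = {8, 11, 12, 13}  B4 = {7, 8, 11, 12}  B5 = {2, 7, 11, 12}  B6 = {2, 3, 7, 12}  B7 = {2, 3, 4, 7}  B8 = {0, 2, 3, 4}  B9 = {0, 3, 4, 6}  B10 = {0, 4, 6, 10}  B11 = {0, 5, 6, 10}  B12 = {1, 5, 6, 10}
Tree: B1–B2, B2–B3, B3–B4, B4–B5, B5–B6, B6–B7, B7–B8, B8–B9, B9–B10, B10–B11, B11–B12

Each bag holds 4 vertices, so the decomposition has width 3, which upper-bounds the treewidth. For the lower bound: the 4 vertex sets {9,13,14}, {8}, {11}, {2,3,7,12} are disjoint, each induces a connected subgraph, and every pair is joined by at least one edge of G. Contracting each set to a single vertex therefore yields K_{4} as a minor, and since treewidth is minor-monotone, tw(G) ≥ tw(K_{4}) = 3. The upper and lower bounds meet at 3, so that is the treewidth.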